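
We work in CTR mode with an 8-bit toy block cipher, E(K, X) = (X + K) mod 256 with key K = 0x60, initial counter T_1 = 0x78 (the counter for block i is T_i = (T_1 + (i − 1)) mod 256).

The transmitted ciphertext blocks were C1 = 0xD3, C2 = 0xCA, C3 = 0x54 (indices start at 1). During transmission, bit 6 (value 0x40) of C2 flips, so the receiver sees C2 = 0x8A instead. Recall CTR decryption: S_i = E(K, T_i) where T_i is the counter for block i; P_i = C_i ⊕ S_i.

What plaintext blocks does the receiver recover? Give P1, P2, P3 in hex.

Only C2 changed, to 0x8A. In CTR, a change in C_i flips the same bit in P_i only; the keystream is unaffected. Decrypting the received ciphertext:
P1: T = 0x78, S = E(K, T) = 0xD8; 0xD3 ⊕ 0xD8 = 0x0B.
P2: T = 0x79, S = E(K, T) = 0xD9; 0x8A ⊕ 0xD9 = 0x53.
P3: T = 0x7A, S = E(K, T) = 0xDA; 0x54 ⊕ 0xDA = 0x8E.
Blocks that differ from the original plaintext: P2.

P1 = 0x0B, P2 = 0x53, P3 = 0x8E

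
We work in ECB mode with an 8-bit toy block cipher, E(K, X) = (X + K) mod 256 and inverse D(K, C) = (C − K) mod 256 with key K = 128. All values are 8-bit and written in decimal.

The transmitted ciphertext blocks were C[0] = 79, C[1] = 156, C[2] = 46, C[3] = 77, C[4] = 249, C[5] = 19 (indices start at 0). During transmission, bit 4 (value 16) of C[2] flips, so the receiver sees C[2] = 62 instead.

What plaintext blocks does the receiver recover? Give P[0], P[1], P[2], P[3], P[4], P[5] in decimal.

ECB decryption: P_i = D(K, C_i).
Only C[2] changed, to 62. In ECB, a change in C_i affects only P_i. Decrypting the received ciphertext:
P[0]: D(K, 79) = 207.
P[1]: D(K, 156) = 28.
P[2]: D(K, 62) = 190.
P[3]: D(K, 77) = 205.
P[4]: D(K, 249) = 121.
P[5]: D(K, 19) = 147.
Blocks that differ from the original plaintext: P[2].

P[0] = 207, P[1] = 28, P[2] = 190, P[3] = 205, P[4] = 121, P[5] = 147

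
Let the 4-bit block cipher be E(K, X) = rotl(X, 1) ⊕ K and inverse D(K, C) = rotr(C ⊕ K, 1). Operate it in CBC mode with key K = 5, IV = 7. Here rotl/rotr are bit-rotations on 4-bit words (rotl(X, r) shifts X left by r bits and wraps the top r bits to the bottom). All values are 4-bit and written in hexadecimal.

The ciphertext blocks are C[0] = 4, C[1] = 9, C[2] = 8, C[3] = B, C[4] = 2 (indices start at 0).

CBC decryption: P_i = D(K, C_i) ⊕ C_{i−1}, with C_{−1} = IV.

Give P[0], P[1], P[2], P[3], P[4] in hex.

P[0] = F, P[1] = 2, P[2] = 7, P[3] = F, P[4] = 0

P[0]: D(K, 4) = 8; 8 ⊕ 7 = F.
P[1]: D(K, 9) = 6; 6 ⊕ 4 = 2.
P[2]: D(K, 8) = E; E ⊕ 9 = 7.
P[3]: D(K, B) = 7; 7 ⊕ 8 = F.
P[4]: D(K, 2) = B; B ⊕ B = 0.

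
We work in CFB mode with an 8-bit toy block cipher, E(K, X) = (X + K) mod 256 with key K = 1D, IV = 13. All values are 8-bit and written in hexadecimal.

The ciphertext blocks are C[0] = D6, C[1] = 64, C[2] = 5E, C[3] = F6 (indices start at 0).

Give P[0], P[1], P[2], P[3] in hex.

P[0] = E6, P[1] = 97, P[2] = DF, P[3] = 8D

CFB decryption: P_i = C_i ⊕ E(K, C_{i−1}), with C_{−1} = IV.
P[0]: E(K, 13) = 30; D6 ⊕ 30 = E6.
P[1]: E(K, D6) = F3; 64 ⊕ F3 = 97.
P[2]: E(K, 64) = 81; 5E ⊕ 81 = DF.
P[3]: E(K, 5E) = 7B; F6 ⊕ 7B = 8D.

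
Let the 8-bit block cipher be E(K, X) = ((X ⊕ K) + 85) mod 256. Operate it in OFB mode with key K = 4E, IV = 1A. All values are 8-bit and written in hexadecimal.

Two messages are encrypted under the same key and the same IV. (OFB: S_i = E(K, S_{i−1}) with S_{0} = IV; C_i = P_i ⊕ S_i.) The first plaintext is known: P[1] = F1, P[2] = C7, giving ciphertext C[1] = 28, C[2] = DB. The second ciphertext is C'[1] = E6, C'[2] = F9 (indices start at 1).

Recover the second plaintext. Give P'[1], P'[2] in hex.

In OFB with a reused IV, both messages share the same keystream S_i, so C_i ⊕ C'_i = P_i ⊕ P'_i and thus P'_i = P_i ⊕ C_i ⊕ C'_i.
P'[1]: F1 ⊕ 28 ⊕ E6 = 3F.
P'[2]: C7 ⊕ DB ⊕ F9 = E5.

P'[1] = 3F, P'[2] = E5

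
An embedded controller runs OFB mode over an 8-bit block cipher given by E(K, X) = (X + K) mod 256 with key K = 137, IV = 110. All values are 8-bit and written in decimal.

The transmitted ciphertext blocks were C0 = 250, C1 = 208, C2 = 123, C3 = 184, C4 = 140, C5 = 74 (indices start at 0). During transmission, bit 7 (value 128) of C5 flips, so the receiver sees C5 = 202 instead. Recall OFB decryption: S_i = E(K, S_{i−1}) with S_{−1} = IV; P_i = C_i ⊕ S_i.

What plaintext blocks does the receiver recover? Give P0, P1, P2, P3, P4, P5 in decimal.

P0 = 13, P1 = 80, P2 = 114, P3 = 42, P4 = 151, P5 = 110

Only C5 changed, to 202. In OFB, a change in C_i flips the same bit in P_i only; the keystream is unaffected. Decrypting the received ciphertext:
P0: S = E(K, 110) = 247; 250 ⊕ 247 = 13.
P1: S = E(K, 247) = 128; 208 ⊕ 128 = 80.
P2: S = E(K, 128) = 9; 123 ⊕ 9 = 114.
P3: S = E(K, 9) = 146; 184 ⊕ 146 = 42.
P4: S = E(K, 146) = 27; 140 ⊕ 27 = 151.
P5: S = E(K, 27) = 164; 202 ⊕ 164 = 110.
Blocks that differ from the original plaintext: P5.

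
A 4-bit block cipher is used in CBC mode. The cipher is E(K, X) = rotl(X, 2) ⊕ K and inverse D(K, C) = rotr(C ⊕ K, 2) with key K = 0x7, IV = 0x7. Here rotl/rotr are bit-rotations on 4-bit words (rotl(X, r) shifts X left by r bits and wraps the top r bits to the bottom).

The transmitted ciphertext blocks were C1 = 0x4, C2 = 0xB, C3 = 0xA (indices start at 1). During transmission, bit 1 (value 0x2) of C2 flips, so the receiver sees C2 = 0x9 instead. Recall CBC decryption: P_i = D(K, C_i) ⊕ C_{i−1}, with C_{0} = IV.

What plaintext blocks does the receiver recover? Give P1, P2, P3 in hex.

P1 = 0xB, P2 = 0xF, P3 = 0xE

Only C2 changed, to 0x9. In CBC, a change in C_i garbles P_i and flips the same bit in P_{i+1}. Decrypting the received ciphertext:
P1: D(K, 0x4) = 0xC; 0xC ⊕ 0x7 = 0xB.
P2: D(K, 0x9) = 0xB; 0xB ⊕ 0x4 = 0xF.
P3: D(K, 0xA) = 0x7; 0x7 ⊕ 0x9 = 0xE.
Blocks that differ from the original plaintext: P2, P3.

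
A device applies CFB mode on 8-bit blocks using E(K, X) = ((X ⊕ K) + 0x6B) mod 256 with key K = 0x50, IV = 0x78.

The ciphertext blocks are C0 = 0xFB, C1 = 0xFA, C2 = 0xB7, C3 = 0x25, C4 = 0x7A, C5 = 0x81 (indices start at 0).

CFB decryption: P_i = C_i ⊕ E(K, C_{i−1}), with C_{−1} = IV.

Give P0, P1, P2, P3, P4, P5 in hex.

P0: E(K, 0x78) = 0x93; 0xFB ⊕ 0x93 = 0x68.
P1: E(K, 0xFB) = 0x16; 0xFA ⊕ 0x16 = 0xEC.
P2: E(K, 0xFA) = 0x15; 0xB7 ⊕ 0x15 = 0xA2.
P3: E(K, 0xB7) = 0x52; 0x25 ⊕ 0x52 = 0x77.
P4: E(K, 0x25) = 0xE0; 0x7A ⊕ 0xE0 = 0x9A.
P5: E(K, 0x7A) = 0x95; 0x81 ⊕ 0x95 = 0x14.

P0 = 0x68, P1 = 0xEC, P2 = 0xA2, P3 = 0x77, P4 = 0x9A, P5 = 0x14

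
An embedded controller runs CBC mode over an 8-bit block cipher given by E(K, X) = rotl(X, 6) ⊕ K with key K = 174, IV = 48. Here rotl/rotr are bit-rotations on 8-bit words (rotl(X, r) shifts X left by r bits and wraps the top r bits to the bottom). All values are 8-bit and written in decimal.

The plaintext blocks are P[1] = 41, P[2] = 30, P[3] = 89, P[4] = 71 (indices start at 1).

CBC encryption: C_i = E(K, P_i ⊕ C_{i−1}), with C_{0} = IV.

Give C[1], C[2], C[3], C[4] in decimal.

C[1]: P[1] ⊕ 48 = 25; E(K, 25) = 232.
C[2]: P[2] ⊕ 232 = 246; E(K, 246) = 19.
C[3]: P[3] ⊕ 19 = 74; E(K, 74) = 60.
C[4]: P[4] ⊕ 60 = 123; E(K, 123) = 112.

C[1] = 232, C[2] = 19, C[3] = 60, C[4] = 112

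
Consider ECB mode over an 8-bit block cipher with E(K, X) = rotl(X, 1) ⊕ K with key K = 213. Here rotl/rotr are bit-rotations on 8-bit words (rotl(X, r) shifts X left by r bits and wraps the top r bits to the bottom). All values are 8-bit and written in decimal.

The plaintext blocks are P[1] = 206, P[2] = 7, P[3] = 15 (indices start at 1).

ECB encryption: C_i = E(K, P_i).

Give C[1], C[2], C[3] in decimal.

C[1] = 72, C[2] = 219, C[3] = 203

C[1]: E(K, 206) = 72.
C[2]: E(K, 7) = 219.
C[3]: E(K, 15) = 203.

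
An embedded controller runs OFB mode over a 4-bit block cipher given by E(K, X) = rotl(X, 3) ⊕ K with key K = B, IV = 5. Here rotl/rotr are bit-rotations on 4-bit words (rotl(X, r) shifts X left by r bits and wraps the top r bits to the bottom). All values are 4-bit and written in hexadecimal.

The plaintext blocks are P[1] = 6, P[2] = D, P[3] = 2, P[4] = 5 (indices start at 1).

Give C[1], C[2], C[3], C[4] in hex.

OFB encryption: S_i = E(K, S_{i−1}) with S_{0} = IV; C_i = P_i ⊕ S_i.
C[1]: S = E(K, 5) = 1; 6 ⊕ 1 = 7.
C[2]: S = E(K, 1) = 3; D ⊕ 3 = E.
C[3]: S = E(K, 3) = 2; 2 ⊕ 2 = 0.
C[4]: S = E(K, 2) = A; 5 ⊕ A = F.

C[1] = 7, C[2] = E, C[3] = 0, C[4] = F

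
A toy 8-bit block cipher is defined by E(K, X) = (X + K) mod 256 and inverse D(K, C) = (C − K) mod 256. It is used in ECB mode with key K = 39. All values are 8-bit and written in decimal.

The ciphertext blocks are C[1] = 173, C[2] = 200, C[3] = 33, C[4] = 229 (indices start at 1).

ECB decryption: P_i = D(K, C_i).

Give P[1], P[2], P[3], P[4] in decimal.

P[1]: D(K, 173) = 134.
P[2]: D(K, 200) = 161.
P[3]: D(K, 33) = 250.
P[4]: D(K, 229) = 190.

P[1] = 134, P[2] = 161, P[3] = 250, P[4] = 190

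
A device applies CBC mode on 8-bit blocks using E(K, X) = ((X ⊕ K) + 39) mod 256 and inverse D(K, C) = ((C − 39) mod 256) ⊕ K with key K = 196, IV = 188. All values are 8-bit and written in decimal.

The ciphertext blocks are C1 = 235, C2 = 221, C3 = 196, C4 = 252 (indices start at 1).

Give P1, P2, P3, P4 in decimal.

CBC decryption: P_i = D(K, C_i) ⊕ C_{i−1}, with C_{0} = IV.
P1: D(K, 235) = 0; 0 ⊕ 188 = 188.
P2: D(K, 221) = 114; 114 ⊕ 235 = 153.
P3: D(K, 196) = 89; 89 ⊕ 221 = 132.
P4: D(K, 252) = 17; 17 ⊕ 196 = 213.

P1 = 188, P2 = 153, P3 = 132, P4 = 213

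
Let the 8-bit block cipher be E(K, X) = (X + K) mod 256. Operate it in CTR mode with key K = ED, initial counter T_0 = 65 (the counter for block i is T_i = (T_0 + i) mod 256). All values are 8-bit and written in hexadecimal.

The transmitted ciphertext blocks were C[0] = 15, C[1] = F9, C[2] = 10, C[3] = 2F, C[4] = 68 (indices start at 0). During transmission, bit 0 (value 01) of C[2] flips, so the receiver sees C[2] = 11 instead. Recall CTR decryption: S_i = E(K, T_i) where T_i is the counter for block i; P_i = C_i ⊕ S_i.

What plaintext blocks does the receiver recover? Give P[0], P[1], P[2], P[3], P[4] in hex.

Only C[2] changed, to 11. In CTR, a change in C_i flips the same bit in P_i only; the keystream is unaffected. Decrypting the received ciphertext:
P[0]: T = 65, S = E(K, T) = 52; 15 ⊕ 52 = 47.
P[1]: T = 66, S = E(K, T) = 53; F9 ⊕ 53 = AA.
P[2]: T = 67, S = E(K, T) = 54; 11 ⊕ 54 = 45.
P[3]: T = 68, S = E(K, T) = 55; 2F ⊕ 55 = 7A.
P[4]: T = 69, S = E(K, T) = 56; 68 ⊕ 56 = 3E.
Blocks that differ from the original plaintext: P[2].

P[0] = 47, P[1] = AA, P[2] = 45, P[3] = 7A, P[4] = 3E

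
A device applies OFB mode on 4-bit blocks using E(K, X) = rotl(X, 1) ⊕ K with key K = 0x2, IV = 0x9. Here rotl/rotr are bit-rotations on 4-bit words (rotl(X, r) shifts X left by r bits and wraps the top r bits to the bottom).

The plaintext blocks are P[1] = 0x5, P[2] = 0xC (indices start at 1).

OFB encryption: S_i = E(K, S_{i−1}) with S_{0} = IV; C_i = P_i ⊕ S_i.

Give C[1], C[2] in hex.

C[1] = 0x4, C[2] = 0xC

C[1]: S = E(K, 0x9) = 0x1; 0x5 ⊕ 0x1 = 0x4.
C[2]: S = E(K, 0x1) = 0x0; 0xC ⊕ 0x0 = 0xC.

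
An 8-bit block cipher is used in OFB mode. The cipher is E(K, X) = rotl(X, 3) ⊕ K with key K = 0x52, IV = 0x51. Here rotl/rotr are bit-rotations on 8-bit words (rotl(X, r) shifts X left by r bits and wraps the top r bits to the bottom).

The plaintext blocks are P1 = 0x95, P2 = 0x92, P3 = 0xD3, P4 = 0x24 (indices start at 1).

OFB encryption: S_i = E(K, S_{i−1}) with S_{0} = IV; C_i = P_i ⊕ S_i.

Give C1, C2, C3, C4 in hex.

C1: S = E(K, 0x51) = 0xD8; 0x95 ⊕ 0xD8 = 0x4D.
C2: S = E(K, 0xD8) = 0x94; 0x92 ⊕ 0x94 = 0x06.
C3: S = E(K, 0x94) = 0xF6; 0xD3 ⊕ 0xF6 = 0x25.
C4: S = E(K, 0xF6) = 0xE5; 0x24 ⊕ 0xE5 = 0xC1.

C1 = 0x4D, C2 = 0x06, C3 = 0x25, C4 = 0xC1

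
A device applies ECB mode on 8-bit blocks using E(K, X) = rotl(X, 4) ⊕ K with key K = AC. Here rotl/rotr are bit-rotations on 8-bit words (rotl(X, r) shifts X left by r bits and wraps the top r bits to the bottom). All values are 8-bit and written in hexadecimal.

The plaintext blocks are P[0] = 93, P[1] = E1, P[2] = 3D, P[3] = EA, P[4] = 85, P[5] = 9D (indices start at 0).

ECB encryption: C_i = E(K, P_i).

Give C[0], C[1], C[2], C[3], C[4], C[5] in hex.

C[0] = 95, C[1] = B2, C[2] = 7F, C[3] = 02, C[4] = F4, C[5] = 75

C[0]: E(K, 93) = 95.
C[1]: E(K, E1) = B2.
C[2]: E(K, 3D) = 7F.
C[3]: E(K, EA) = 02.
C[4]: E(K, 85) = F4.
C[5]: E(K, 9D) = 75.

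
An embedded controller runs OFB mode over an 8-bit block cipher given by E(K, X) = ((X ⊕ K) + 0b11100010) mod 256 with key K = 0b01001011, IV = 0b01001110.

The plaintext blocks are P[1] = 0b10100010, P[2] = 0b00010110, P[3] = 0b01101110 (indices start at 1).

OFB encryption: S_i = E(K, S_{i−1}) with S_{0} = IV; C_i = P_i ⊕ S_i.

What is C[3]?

C[1]: S = E(K, 0b01001110) = 0b11100111; 0b10100010 ⊕ 0b11100111 = 0b01000101.
C[2]: S = E(K, 0b11100111) = 0b10001110; 0b00010110 ⊕ 0b10001110 = 0b10011000.
C[3]: S = E(K, 0b10001110) = 0b10100111; 0b01101110 ⊕ 0b10100111 = 0b11001001.

C[3] = 0b11001001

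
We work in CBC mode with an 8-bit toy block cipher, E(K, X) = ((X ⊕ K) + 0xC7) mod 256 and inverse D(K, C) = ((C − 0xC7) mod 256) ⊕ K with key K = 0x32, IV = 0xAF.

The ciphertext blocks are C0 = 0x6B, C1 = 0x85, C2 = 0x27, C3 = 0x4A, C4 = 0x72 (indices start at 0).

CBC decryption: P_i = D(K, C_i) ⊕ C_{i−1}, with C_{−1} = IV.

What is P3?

P3: D(K, 0x4A) = 0xB1; 0xB1 ⊕ 0x27 = 0x96.

P3 = 0x96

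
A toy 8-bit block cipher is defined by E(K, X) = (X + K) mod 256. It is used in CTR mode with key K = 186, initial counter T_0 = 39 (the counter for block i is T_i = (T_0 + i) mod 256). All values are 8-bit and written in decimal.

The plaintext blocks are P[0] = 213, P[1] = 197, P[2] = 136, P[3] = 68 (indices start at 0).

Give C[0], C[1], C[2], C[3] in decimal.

CTR encryption: S_i = E(K, T_i) where T_i is the counter for block i; C_i = P_i ⊕ S_i.
C[0]: T = 39, S = E(K, T) = 225; 213 ⊕ 225 = 52.
C[1]: T = 40, S = E(K, T) = 226; 197 ⊕ 226 = 39.
C[2]: T = 41, S = E(K, T) = 227; 136 ⊕ 227 = 107.
C[3]: T = 42, S = E(K, T) = 228; 68 ⊕ 228 = 160.

C[0] = 52, C[1] = 39, C[2] = 107, C[3] = 160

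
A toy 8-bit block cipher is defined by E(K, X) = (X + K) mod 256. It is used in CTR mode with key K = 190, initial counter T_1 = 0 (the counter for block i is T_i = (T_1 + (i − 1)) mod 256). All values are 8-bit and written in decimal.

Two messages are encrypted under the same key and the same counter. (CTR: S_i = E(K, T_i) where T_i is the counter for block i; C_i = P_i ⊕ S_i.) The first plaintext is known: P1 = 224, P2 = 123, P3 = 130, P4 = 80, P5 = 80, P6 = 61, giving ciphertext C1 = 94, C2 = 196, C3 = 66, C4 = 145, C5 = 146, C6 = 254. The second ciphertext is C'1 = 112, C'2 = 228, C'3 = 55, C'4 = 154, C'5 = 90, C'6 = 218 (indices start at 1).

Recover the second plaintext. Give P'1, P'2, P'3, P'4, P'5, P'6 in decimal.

In CTR with a reused counter, both messages share the same keystream S_i, so C_i ⊕ C'_i = P_i ⊕ P'_i and thus P'_i = P_i ⊕ C_i ⊕ C'_i.
P'1: 224 ⊕ 94 ⊕ 112 = 206.
P'2: 123 ⊕ 196 ⊕ 228 = 91.
P'3: 130 ⊕ 66 ⊕ 55 = 247.
P'4: 80 ⊕ 145 ⊕ 154 = 91.
P'5: 80 ⊕ 146 ⊕ 90 = 152.
P'6: 61 ⊕ 254 ⊕ 218 = 25.

P'1 = 206, P'2 = 91, P'3 = 247, P'4 = 91, P'5 = 152, P'6 = 25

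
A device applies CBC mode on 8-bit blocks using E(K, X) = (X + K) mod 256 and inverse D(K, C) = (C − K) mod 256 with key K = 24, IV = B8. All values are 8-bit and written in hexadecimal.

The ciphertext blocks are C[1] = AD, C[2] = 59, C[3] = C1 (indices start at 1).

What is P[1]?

P[1] = 31

CBC decryption: P_i = D(K, C_i) ⊕ C_{i−1}, with C_{0} = IV.
P[1]: D(K, AD) = 89; 89 ⊕ B8 = 31.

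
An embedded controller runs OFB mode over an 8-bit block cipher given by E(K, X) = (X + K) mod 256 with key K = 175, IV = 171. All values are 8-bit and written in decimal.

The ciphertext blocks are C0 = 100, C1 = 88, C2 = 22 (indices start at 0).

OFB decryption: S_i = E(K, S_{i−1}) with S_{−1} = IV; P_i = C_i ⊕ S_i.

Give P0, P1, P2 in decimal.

P0: S = E(K, 171) = 90; 100 ⊕ 90 = 62.
P1: S = E(K, 90) = 9; 88 ⊕ 9 = 81.
P2: S = E(K, 9) = 184; 22 ⊕ 184 = 174.

P0 = 62, P1 = 81, P2 = 174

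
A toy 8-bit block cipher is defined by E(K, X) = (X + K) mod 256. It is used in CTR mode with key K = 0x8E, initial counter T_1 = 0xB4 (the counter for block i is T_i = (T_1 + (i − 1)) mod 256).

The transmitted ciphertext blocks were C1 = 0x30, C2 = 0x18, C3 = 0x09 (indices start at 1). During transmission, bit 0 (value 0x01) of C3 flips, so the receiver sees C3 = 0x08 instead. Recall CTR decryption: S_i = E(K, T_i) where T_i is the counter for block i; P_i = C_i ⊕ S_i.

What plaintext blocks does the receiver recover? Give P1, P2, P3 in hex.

P1 = 0x72, P2 = 0x5B, P3 = 0x4C

Only C3 changed, to 0x08. In CTR, a change in C_i flips the same bit in P_i only; the keystream is unaffected. Decrypting the received ciphertext:
P1: T = 0xB4, S = E(K, T) = 0x42; 0x30 ⊕ 0x42 = 0x72.
P2: T = 0xB5, S = E(K, T) = 0x43; 0x18 ⊕ 0x43 = 0x5B.
P3: T = 0xB6, S = E(K, T) = 0x44; 0x08 ⊕ 0x44 = 0x4C.
Blocks that differ from the original plaintext: P3.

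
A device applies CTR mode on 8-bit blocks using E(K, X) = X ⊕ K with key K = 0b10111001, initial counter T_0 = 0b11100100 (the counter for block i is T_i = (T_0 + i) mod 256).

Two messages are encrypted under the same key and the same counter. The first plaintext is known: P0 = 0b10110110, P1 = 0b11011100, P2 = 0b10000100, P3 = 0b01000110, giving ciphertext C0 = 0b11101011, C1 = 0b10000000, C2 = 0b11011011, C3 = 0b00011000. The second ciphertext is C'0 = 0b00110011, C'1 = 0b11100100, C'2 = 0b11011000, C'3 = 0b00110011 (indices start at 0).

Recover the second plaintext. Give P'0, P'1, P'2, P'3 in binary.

P'0 = 0b01101110, P'1 = 0b10111000, P'2 = 0b10000111, P'3 = 0b01101101

In CTR with a reused counter, both messages share the same keystream S_i, so C_i ⊕ C'_i = P_i ⊕ P'_i and thus P'_i = P_i ⊕ C_i ⊕ C'_i.
P'0: 0b10110110 ⊕ 0b11101011 ⊕ 0b00110011 = 0b01101110.
P'1: 0b11011100 ⊕ 0b10000000 ⊕ 0b11100100 = 0b10111000.
P'2: 0b10000100 ⊕ 0b11011011 ⊕ 0b11011000 = 0b10000111.
P'3: 0b01000110 ⊕ 0b00011000 ⊕ 0b00110011 = 0b01101101.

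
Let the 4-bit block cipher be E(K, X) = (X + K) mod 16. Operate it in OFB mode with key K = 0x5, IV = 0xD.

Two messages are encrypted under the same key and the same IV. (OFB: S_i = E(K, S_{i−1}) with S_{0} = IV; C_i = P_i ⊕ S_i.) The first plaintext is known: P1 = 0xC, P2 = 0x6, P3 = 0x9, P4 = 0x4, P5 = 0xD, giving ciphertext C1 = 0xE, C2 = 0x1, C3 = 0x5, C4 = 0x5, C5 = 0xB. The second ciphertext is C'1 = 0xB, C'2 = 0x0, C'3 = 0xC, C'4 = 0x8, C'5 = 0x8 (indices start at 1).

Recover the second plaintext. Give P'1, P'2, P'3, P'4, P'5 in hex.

P'1 = 0x9, P'2 = 0x7, P'3 = 0x0, P'4 = 0x9, P'5 = 0xE

In OFB with a reused IV, both messages share the same keystream S_i, so C_i ⊕ C'_i = P_i ⊕ P'_i and thus P'_i = P_i ⊕ C_i ⊕ C'_i.
P'1: 0xC ⊕ 0xE ⊕ 0xB = 0x9.
P'2: 0x6 ⊕ 0x1 ⊕ 0x0 = 0x7.
P'3: 0x9 ⊕ 0x5 ⊕ 0xC = 0x0.
P'4: 0x4 ⊕ 0x5 ⊕ 0x8 = 0x9.
P'5: 0xD ⊕ 0xB ⊕ 0x8 = 0xE.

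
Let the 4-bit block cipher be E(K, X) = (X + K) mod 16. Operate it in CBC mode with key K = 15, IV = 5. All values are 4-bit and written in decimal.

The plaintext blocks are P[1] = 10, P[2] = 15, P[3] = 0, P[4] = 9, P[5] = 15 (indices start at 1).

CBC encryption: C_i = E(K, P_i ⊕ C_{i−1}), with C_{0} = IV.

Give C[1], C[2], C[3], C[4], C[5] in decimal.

C[1]: P[1] ⊕ 5 = 15; E(K, 15) = 14.
C[2]: P[2] ⊕ 14 = 1; E(K, 1) = 0.
C[3]: P[3] ⊕ 0 = 0; E(K, 0) = 15.
C[4]: P[4] ⊕ 15 = 6; E(K, 6) = 5.
C[5]: P[5] ⊕ 5 = 10; E(K, 10) = 9.

C[1] = 14, C[2] = 0, C[3] = 15, C[4] = 5, C[5] = 9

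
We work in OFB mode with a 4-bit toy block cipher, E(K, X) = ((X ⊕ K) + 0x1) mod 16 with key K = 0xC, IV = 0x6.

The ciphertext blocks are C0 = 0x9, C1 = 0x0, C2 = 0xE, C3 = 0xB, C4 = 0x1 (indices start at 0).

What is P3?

OFB decryption: S_i = E(K, S_{i−1}) with S_{−1} = IV; P_i = C_i ⊕ S_i.
P0: S = E(K, 0x6) = 0xB; 0x9 ⊕ 0xB = 0x2.
P1: S = E(K, 0xB) = 0x8; 0x0 ⊕ 0x8 = 0x8.
P2: S = E(K, 0x8) = 0x5; 0xE ⊕ 0x5 = 0xB.
P3: S = E(K, 0x5) = 0xA; 0xB ⊕ 0xA = 0x1.

P3 = 0x1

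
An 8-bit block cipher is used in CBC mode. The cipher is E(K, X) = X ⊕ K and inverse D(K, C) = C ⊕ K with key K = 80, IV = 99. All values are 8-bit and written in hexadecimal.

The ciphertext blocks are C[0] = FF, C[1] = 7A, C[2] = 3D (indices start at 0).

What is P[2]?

P[2] = C7

CBC decryption: P_i = D(K, C_i) ⊕ C_{i−1}, with C_{−1} = IV.
P[2]: D(K, 3D) = BD; BD ⊕ 7A = C7.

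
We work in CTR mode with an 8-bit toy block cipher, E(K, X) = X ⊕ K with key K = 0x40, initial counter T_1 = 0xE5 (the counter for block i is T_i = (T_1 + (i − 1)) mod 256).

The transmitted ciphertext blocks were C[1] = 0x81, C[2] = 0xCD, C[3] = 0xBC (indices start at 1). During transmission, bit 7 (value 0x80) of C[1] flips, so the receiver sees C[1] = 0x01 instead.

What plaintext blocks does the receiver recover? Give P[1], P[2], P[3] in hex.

P[1] = 0xA4, P[2] = 0x6B, P[3] = 0x1B

CTR decryption: S_i = E(K, T_i) where T_i is the counter for block i; P_i = C_i ⊕ S_i.
Only C[1] changed, to 0x01. In CTR, a change in C_i flips the same bit in P_i only; the keystream is unaffected. Decrypting the received ciphertext:
P[1]: T = 0xE5, S = E(K, T) = 0xA5; 0x01 ⊕ 0xA5 = 0xA4.
P[2]: T = 0xE6, S = E(K, T) = 0xA6; 0xCD ⊕ 0xA6 = 0x6B.
P[3]: T = 0xE7, S = E(K, T) = 0xA7; 0xBC ⊕ 0xA7 = 0x1B.
Blocks that differ from the original plaintext: P[1].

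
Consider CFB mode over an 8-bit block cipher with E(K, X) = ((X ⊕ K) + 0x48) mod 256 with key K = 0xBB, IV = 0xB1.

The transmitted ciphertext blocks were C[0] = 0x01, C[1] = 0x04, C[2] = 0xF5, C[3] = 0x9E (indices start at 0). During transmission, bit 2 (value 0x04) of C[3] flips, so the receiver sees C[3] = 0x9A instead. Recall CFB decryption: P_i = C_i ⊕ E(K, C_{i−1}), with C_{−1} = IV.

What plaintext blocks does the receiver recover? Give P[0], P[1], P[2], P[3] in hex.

P[0] = 0x53, P[1] = 0x06, P[2] = 0xF2, P[3] = 0x0C

Only C[3] changed, to 0x9A. In CFB, a change in C_i flips the same bit in P_i and garbles P_{i+1}. Decrypting the received ciphertext:
P[0]: E(K, 0xB1) = 0x52; 0x01 ⊕ 0x52 = 0x53.
P[1]: E(K, 0x01) = 0x02; 0x04 ⊕ 0x02 = 0x06.
P[2]: E(K, 0x04) = 0x07; 0xF5 ⊕ 0x07 = 0xF2.
P[3]: E(K, 0xF5) = 0x96; 0x9A ⊕ 0x96 = 0x0C.
Blocks that differ from the original plaintext: P[3].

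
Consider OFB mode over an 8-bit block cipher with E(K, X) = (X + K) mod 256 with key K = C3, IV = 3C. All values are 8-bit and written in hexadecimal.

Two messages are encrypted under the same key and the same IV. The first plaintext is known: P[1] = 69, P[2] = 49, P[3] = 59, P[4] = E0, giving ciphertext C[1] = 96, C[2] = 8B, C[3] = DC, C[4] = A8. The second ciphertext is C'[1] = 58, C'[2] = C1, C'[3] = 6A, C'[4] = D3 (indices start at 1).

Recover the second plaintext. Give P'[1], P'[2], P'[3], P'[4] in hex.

In OFB with a reused IV, both messages share the same keystream S_i, so C_i ⊕ C'_i = P_i ⊕ P'_i and thus P'_i = P_i ⊕ C_i ⊕ C'_i.
P'[1]: 69 ⊕ 96 ⊕ 58 = A7.
P'[2]: 49 ⊕ 8B ⊕ C1 = 03.
P'[3]: 59 ⊕ DC ⊕ 6A = EF.
P'[4]: E0 ⊕ A8 ⊕ D3 = 9B.

P'[1] = A7, P'[2] = 03, P'[3] = EF, P'[4] = 9B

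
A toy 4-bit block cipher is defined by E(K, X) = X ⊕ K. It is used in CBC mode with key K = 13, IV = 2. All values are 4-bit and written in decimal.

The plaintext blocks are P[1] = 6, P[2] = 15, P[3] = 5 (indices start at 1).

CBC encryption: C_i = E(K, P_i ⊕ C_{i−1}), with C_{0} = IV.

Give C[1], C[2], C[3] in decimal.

C[1] = 9, C[2] = 11, C[3] = 3

C[1]: P[1] ⊕ 2 = 4; E(K, 4) = 9.
C[2]: P[2] ⊕ 9 = 6; E(K, 6) = 11.
C[3]: P[3] ⊕ 11 = 14; E(K, 14) = 3.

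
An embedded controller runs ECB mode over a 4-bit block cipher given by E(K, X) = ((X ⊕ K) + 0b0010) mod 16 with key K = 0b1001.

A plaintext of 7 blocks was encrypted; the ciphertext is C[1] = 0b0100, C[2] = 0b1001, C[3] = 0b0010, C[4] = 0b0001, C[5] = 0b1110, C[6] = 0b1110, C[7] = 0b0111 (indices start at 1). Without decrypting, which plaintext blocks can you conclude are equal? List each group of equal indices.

ECB encrypts each block independently with the same key, so equal ciphertext blocks imply equal plaintext blocks.
C[5] = C[6] = 0b1110, so P[5] = P[6].

P[5] = P[6]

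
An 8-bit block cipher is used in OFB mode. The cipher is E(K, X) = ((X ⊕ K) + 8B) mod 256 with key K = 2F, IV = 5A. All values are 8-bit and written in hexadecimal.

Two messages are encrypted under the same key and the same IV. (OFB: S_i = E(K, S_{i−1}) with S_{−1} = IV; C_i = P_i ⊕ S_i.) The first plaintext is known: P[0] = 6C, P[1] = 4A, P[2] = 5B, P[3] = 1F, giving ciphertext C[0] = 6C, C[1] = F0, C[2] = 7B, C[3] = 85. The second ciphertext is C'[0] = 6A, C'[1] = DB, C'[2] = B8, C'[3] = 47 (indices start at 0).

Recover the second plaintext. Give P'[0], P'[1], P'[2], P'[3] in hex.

In OFB with a reused IV, both messages share the same keystream S_i, so C_i ⊕ C'_i = P_i ⊕ P'_i and thus P'_i = P_i ⊕ C_i ⊕ C'_i.
P'[0]: 6C ⊕ 6C ⊕ 6A = 6A.
P'[1]: 4A ⊕ F0 ⊕ DB = 61.
P'[2]: 5B ⊕ 7B ⊕ B8 = 98.
P'[3]: 1F ⊕ 85 ⊕ 47 = DD.

P'[0] = 6A, P'[1] = 61, P'[2] = 98, P'[3] = DD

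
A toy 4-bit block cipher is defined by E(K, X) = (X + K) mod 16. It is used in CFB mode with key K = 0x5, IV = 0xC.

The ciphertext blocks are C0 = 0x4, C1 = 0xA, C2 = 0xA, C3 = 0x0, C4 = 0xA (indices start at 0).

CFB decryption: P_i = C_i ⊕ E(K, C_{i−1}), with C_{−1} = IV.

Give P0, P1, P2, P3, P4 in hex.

P0: E(K, 0xC) = 0x1; 0x4 ⊕ 0x1 = 0x5.
P1: E(K, 0x4) = 0x9; 0xA ⊕ 0x9 = 0x3.
P2: E(K, 0xA) = 0xF; 0xA ⊕ 0xF = 0x5.
P3: E(K, 0xA) = 0xF; 0x0 ⊕ 0xF = 0xF.
P4: E(K, 0x0) = 0x5; 0xA ⊕ 0x5 = 0xF.

P0 = 0x5, P1 = 0x3, P2 = 0x5, P3 = 0xF, P4 = 0xF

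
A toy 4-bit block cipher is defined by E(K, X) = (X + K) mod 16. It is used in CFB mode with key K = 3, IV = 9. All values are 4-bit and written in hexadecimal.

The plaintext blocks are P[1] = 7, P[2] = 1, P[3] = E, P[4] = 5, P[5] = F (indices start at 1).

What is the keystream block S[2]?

CFB encryption: C_i = P_i ⊕ E(K, C_{i−1}), with C_{0} = IV.
C[1]: E(K, 9) = C; 7 ⊕ C = B.
C[2]: E(K, B) = E; 1 ⊕ E = F.
So S[2] = E.

E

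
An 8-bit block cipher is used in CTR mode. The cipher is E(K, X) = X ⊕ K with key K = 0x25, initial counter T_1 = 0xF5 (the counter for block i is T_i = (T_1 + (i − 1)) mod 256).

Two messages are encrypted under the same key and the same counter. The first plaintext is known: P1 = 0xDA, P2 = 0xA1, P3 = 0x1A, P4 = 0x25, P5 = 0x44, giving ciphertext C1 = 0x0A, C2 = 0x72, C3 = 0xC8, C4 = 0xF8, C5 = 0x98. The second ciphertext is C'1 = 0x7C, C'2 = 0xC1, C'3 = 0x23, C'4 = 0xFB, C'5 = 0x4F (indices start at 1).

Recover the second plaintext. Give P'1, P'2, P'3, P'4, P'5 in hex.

In CTR with a reused counter, both messages share the same keystream S_i, so C_i ⊕ C'_i = P_i ⊕ P'_i and thus P'_i = P_i ⊕ C_i ⊕ C'_i.
P'1: 0xDA ⊕ 0x0A ⊕ 0x7C = 0xAC.
P'2: 0xA1 ⊕ 0x72 ⊕ 0xC1 = 0x12.
P'3: 0x1A ⊕ 0xC8 ⊕ 0x23 = 0xF1.
P'4: 0x25 ⊕ 0xF8 ⊕ 0xFB = 0x26.
P'5: 0x44 ⊕ 0x98 ⊕ 0x4F = 0x93.

P'1 = 0xAC, P'2 = 0x12, P'3 = 0xF1, P'4 = 0x26, P'5 = 0x93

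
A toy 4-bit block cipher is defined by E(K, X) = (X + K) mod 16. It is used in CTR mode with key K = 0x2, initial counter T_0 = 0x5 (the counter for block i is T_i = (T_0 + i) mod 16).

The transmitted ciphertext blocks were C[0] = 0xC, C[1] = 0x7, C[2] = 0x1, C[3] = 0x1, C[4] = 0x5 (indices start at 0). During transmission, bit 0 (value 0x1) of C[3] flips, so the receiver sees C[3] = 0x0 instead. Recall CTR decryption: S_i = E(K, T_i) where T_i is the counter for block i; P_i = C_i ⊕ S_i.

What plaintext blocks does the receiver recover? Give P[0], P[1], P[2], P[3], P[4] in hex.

Only C[3] changed, to 0x0. In CTR, a change in C_i flips the same bit in P_i only; the keystream is unaffected. Decrypting the received ciphertext:
P[0]: T = 0x5, S = E(K, T) = 0x7; 0xC ⊕ 0x7 = 0xB.
P[1]: T = 0x6, S = E(K, T) = 0x8; 0x7 ⊕ 0x8 = 0xF.
P[2]: T = 0x7, S = E(K, T) = 0x9; 0x1 ⊕ 0x9 = 0x8.
P[3]: T = 0x8, S = E(K, T) = 0xA; 0x0 ⊕ 0xA = 0xA.
P[4]: T = 0x9, S = E(K, T) = 0xB; 0x5 ⊕ 0xB = 0xE.
Blocks that differ from the original plaintext: P[3].

P[0] = 0xB, P[1] = 0xF, P[2] = 0x8, P[3] = 0xA, P[4] = 0xE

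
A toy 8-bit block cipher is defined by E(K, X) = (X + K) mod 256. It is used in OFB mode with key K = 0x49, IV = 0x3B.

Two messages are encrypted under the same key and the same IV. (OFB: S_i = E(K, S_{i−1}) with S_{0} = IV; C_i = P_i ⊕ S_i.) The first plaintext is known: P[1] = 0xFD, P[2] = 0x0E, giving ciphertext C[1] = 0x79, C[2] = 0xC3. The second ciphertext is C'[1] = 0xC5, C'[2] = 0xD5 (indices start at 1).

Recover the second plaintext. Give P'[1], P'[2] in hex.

P'[1] = 0x41, P'[2] = 0x18

In OFB with a reused IV, both messages share the same keystream S_i, so C_i ⊕ C'_i = P_i ⊕ P'_i and thus P'_i = P_i ⊕ C_i ⊕ C'_i.
P'[1]: 0xFD ⊕ 0x79 ⊕ 0xC5 = 0x41.
P'[2]: 0x0E ⊕ 0xC3 ⊕ 0xD5 = 0x18.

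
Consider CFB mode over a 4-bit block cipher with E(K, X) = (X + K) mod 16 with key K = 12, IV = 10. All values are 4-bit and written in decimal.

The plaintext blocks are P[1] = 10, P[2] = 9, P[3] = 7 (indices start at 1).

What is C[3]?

C[3] = 10

CFB encryption: C_i = P_i ⊕ E(K, C_{i−1}), with C_{0} = IV.
C[1]: E(K, 10) = 6; 10 ⊕ 6 = 12.
C[2]: E(K, 12) = 8; 9 ⊕ 8 = 1.
C[3]: E(K, 1) = 13; 7 ⊕ 13 = 10.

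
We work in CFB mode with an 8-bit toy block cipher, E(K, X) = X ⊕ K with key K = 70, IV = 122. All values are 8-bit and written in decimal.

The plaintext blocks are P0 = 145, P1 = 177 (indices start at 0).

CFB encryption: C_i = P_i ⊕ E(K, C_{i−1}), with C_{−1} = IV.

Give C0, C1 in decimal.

C0: E(K, 122) = 60; 145 ⊕ 60 = 173.
C1: E(K, 173) = 235; 177 ⊕ 235 = 90.

C0 = 173, C1 = 90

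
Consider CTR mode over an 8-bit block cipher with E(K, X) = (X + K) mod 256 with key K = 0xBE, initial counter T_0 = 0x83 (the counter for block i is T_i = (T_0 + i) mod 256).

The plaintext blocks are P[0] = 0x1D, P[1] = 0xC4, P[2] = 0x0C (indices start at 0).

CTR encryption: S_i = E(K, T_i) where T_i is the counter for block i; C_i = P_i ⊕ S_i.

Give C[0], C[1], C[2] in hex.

C[0] = 0x5C, C[1] = 0x86, C[2] = 0x4F

C[0]: T = 0x83, S = E(K, T) = 0x41; 0x1D ⊕ 0x41 = 0x5C.
C[1]: T = 0x84, S = E(K, T) = 0x42; 0xC4 ⊕ 0x42 = 0x86.
C[2]: T = 0x85, S = E(K, T) = 0x43; 0x0C ⊕ 0x43 = 0x4F.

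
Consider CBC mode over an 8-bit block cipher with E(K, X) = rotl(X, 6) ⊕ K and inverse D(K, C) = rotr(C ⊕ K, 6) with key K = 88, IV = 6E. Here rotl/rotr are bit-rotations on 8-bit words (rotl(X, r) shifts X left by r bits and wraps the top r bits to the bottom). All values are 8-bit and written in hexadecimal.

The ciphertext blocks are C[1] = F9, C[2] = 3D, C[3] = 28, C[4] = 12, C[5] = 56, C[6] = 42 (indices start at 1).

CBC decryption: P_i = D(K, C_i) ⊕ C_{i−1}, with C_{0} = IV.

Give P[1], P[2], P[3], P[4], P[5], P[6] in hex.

P[1] = AB, P[2] = 2F, P[3] = BF, P[4] = 42, P[5] = 69, P[6] = 7D

P[1]: D(K, F9) = C5; C5 ⊕ 6E = AB.
P[2]: D(K, 3D) = D6; D6 ⊕ F9 = 2F.
P[3]: D(K, 28) = 82; 82 ⊕ 3D = BF.
P[4]: D(K, 12) = 6A; 6A ⊕ 28 = 42.
P[5]: D(K, 56) = 7B; 7B ⊕ 12 = 69.
P[6]: D(K, 42) = 2B; 2B ⊕ 56 = 7D.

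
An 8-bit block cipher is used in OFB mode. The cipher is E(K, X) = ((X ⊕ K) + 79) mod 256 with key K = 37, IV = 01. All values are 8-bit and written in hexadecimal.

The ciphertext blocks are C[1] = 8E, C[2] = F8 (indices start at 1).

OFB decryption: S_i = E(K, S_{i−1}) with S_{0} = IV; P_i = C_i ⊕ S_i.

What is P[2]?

P[2] = E9

P[1]: S = E(K, 01) = AF; 8E ⊕ AF = 21.
P[2]: S = E(K, AF) = 11; F8 ⊕ 11 = E9.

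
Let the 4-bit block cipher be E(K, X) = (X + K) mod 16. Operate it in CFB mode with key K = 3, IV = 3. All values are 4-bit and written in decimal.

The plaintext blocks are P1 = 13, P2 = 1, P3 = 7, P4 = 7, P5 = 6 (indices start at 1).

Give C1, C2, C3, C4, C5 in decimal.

C1 = 11, C2 = 15, C3 = 5, C4 = 15, C5 = 4

CFB encryption: C_i = P_i ⊕ E(K, C_{i−1}), with C_{0} = IV.
C1: E(K, 3) = 6; 13 ⊕ 6 = 11.
C2: E(K, 11) = 14; 1 ⊕ 14 = 15.
C3: E(K, 15) = 2; 7 ⊕ 2 = 5.
C4: E(K, 5) = 8; 7 ⊕ 8 = 15.
C5: E(K, 15) = 2; 6 ⊕ 2 = 4.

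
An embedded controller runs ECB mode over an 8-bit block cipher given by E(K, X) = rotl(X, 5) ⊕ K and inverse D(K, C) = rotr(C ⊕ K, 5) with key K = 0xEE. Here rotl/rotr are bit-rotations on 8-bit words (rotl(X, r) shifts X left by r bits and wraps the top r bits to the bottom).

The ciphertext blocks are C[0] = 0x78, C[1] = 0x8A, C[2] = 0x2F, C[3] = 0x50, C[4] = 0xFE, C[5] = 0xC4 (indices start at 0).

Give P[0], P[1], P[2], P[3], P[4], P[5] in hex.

ECB decryption: P_i = D(K, C_i).
P[0]: D(K, 0x78) = 0xB4.
P[1]: D(K, 0x8A) = 0x23.
P[2]: D(K, 0x2F) = 0x0E.
P[3]: D(K, 0x50) = 0xF5.
P[4]: D(K, 0xFE) = 0x80.
P[5]: D(K, 0xC4) = 0x51.

P[0] = 0xB4, P[1] = 0x23, P[2] = 0x0E, P[3] = 0xF5, P[4] = 0x80, P[5] = 0x51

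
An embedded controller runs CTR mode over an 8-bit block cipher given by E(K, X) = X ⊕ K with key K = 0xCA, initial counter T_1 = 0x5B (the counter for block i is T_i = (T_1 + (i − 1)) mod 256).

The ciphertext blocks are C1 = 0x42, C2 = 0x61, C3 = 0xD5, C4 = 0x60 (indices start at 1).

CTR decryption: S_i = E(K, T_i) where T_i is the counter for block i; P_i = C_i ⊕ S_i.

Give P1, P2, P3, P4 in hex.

P1 = 0xD3, P2 = 0xF7, P3 = 0x42, P4 = 0xF4

P1: T = 0x5B, S = E(K, T) = 0x91; 0x42 ⊕ 0x91 = 0xD3.
P2: T = 0x5C, S = E(K, T) = 0x96; 0x61 ⊕ 0x96 = 0xF7.
P3: T = 0x5D, S = E(K, T) = 0x97; 0xD5 ⊕ 0x97 = 0x42.
P4: T = 0x5E, S = E(K, T) = 0x94; 0x60 ⊕ 0x94 = 0xF4.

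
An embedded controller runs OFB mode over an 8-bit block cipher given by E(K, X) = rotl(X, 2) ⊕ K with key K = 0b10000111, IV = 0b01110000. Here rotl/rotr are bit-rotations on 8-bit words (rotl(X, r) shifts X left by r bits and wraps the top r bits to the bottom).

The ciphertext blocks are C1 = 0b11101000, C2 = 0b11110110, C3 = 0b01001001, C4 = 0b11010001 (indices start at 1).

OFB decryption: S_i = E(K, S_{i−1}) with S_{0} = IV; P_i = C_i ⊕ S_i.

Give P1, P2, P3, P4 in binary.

P1: S = E(K, 0b01110000) = 0b01000110; 0b11101000 ⊕ 0b01000110 = 0b10101110.
P2: S = E(K, 0b01000110) = 0b10011110; 0b11110110 ⊕ 0b10011110 = 0b01101000.
P3: S = E(K, 0b10011110) = 0b11111101; 0b01001001 ⊕ 0b11111101 = 0b10110100.
P4: S = E(K, 0b11111101) = 0b01110000; 0b11010001 ⊕ 0b01110000 = 0b10100001.

P1 = 0b10101110, P2 = 0b01101000, P3 = 0b10110100, P4 = 0b10100001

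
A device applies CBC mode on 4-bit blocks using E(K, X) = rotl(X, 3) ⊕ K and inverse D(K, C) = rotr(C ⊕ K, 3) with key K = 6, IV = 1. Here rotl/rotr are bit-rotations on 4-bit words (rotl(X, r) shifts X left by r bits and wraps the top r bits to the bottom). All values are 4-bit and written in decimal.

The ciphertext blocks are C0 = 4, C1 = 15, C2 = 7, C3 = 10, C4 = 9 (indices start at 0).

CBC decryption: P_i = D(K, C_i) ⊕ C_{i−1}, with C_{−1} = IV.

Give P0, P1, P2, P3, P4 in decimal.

P0: D(K, 4) = 4; 4 ⊕ 1 = 5.
P1: D(K, 15) = 3; 3 ⊕ 4 = 7.
P2: D(K, 7) = 2; 2 ⊕ 15 = 13.
P3: D(K, 10) = 9; 9 ⊕ 7 = 14.
P4: D(K, 9) = 15; 15 ⊕ 10 = 5.

P0 = 5, P1 = 7, P2 = 13, P3 = 14, P4 = 5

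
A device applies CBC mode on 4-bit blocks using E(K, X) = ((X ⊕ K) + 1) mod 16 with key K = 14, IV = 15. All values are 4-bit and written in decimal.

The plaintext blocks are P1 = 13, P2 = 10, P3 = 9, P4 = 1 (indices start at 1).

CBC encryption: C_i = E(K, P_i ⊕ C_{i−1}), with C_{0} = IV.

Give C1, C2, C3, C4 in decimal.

C1: P1 ⊕ 15 = 2; E(K, 2) = 13.
C2: P2 ⊕ 13 = 7; E(K, 7) = 10.
C3: P3 ⊕ 10 = 3; E(K, 3) = 14.
C4: P4 ⊕ 14 = 15; E(K, 15) = 2.

C1 = 13, C2 = 10, C3 = 14, C4 = 2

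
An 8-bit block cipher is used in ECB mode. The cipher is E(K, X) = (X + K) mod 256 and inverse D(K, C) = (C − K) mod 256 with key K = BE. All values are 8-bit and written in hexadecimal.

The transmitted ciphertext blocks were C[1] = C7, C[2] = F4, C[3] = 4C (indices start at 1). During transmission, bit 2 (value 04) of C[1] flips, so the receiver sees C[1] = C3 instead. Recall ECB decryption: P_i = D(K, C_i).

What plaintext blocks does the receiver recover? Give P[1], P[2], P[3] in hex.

P[1] = 05, P[2] = 36, P[3] = 8E

Only C[1] changed, to C3. In ECB, a change in C_i affects only P_i. Decrypting the received ciphertext:
P[1]: D(K, C3) = 05.
P[2]: D(K, F4) = 36.
P[3]: D(K, 4C) = 8E.
Blocks that differ from the original plaintext: P[1].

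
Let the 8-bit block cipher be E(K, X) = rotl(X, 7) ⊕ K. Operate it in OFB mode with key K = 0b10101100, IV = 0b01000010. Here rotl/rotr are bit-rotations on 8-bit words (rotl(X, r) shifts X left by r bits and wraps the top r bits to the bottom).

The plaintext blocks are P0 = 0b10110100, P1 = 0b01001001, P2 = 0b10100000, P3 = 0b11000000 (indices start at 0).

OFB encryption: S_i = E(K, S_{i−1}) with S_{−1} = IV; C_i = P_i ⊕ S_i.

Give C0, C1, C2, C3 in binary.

C0 = 0b00111001, C1 = 0b00100011, C2 = 0b00111001, C3 = 0b10100000

C0: S = E(K, 0b01000010) = 0b10001101; 0b10110100 ⊕ 0b10001101 = 0b00111001.
C1: S = E(K, 0b10001101) = 0b01101010; 0b01001001 ⊕ 0b01101010 = 0b00100011.
C2: S = E(K, 0b01101010) = 0b10011001; 0b10100000 ⊕ 0b10011001 = 0b00111001.
C3: S = E(K, 0b10011001) = 0b01100000; 0b11000000 ⊕ 0b01100000 = 0b10100000.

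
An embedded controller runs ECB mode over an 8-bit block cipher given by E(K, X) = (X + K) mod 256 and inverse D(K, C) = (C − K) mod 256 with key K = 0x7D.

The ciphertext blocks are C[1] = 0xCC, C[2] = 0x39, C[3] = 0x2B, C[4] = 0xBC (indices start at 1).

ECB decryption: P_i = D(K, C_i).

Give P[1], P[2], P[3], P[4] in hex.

P[1]: D(K, 0xCC) = 0x4F.
P[2]: D(K, 0x39) = 0xBC.
P[3]: D(K, 0x2B) = 0xAE.
P[4]: D(K, 0xBC) = 0x3F.

P[1] = 0x4F, P[2] = 0xBC, P[3] = 0xAE, P[4] = 0x3F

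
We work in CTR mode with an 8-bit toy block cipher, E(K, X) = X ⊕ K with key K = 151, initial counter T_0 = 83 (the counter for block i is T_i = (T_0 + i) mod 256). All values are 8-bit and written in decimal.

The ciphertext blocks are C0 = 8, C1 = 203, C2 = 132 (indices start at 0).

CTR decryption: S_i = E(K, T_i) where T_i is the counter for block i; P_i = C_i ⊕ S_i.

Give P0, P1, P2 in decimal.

P0 = 204, P1 = 8, P2 = 70

P0: T = 83, S = E(K, T) = 196; 8 ⊕ 196 = 204.
P1: T = 84, S = E(K, T) = 195; 203 ⊕ 195 = 8.
P2: T = 85, S = E(K, T) = 194; 132 ⊕ 194 = 70.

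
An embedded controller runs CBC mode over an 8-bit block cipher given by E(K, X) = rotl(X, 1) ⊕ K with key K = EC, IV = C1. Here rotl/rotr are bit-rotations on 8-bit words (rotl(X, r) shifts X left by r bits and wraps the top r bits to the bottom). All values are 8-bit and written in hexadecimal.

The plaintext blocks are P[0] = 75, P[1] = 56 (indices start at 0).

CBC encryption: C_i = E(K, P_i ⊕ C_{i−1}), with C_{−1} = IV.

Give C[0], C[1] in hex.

C[0] = 85, C[1] = 4B

C[0]: P[0] ⊕ C1 = B4; E(K, B4) = 85.
C[1]: P[1] ⊕ 85 = D3; E(K, D3) = 4B.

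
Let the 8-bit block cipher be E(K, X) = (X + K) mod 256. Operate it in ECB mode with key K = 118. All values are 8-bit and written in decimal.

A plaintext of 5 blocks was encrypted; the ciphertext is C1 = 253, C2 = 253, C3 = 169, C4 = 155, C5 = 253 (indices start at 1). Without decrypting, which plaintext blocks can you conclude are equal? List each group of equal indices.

ECB encrypts each block independently with the same key, so equal ciphertext blocks imply equal plaintext blocks.
C1 = C2 = C5 = 253, so P1 = P2 = P5.

P1 = P2 = P5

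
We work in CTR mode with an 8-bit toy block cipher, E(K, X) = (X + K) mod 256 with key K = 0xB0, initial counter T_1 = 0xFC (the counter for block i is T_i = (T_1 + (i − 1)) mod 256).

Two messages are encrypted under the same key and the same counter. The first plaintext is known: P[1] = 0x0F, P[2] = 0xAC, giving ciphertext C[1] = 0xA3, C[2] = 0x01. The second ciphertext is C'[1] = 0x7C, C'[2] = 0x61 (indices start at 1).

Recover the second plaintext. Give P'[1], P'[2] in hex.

P'[1] = 0xD0, P'[2] = 0xCC

In CTR with a reused counter, both messages share the same keystream S_i, so C_i ⊕ C'_i = P_i ⊕ P'_i and thus P'_i = P_i ⊕ C_i ⊕ C'_i.
P'[1]: 0x0F ⊕ 0xA3 ⊕ 0x7C = 0xD0.
P'[2]: 0xAC ⊕ 0x01 ⊕ 0x61 = 0xCC.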